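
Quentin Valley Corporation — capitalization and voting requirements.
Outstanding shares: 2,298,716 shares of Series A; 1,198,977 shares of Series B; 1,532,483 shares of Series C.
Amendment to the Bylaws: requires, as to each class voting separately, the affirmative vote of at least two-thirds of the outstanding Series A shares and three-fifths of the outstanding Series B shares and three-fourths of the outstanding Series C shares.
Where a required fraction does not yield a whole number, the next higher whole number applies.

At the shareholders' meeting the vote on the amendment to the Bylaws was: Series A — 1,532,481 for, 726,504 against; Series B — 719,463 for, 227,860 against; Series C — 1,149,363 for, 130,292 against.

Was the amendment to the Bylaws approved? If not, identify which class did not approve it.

Approved — every class gave the required vote.

Series A: 2/3 of 2298716 = 1532477.33, rounded up to 1532478; 1,532,478 required, 1,532,481 in favor — approved.
Series B: 3/5 of 1198977 = 719386.20, rounded up to 719387; 719,387 required, 719,463 in favor — approved.
Series C: 3/4 of 1532483 = 1149362.25, rounded up to 1149363; 1,149,363 required, 1,149,363 in favor — approved.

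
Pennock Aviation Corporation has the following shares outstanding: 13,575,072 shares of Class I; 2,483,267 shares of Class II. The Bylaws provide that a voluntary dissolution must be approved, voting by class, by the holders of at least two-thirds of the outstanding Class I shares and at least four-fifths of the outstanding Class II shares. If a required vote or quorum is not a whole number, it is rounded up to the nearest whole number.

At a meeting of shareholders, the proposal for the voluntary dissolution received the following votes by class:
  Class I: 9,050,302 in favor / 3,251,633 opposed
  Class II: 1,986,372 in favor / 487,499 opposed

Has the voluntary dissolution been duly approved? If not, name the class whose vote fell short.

Not approved — the Class II shares did not give the required vote.

Class I: 2/3 of 13575072 = 9050048; 9,050,048 required, 9,050,302 in favor — approved.
Class II: 4/5 of 2483267 = 1986613.60, rounded up to 1986614; 1,986,614 required, 1,986,372 in favor — not approved.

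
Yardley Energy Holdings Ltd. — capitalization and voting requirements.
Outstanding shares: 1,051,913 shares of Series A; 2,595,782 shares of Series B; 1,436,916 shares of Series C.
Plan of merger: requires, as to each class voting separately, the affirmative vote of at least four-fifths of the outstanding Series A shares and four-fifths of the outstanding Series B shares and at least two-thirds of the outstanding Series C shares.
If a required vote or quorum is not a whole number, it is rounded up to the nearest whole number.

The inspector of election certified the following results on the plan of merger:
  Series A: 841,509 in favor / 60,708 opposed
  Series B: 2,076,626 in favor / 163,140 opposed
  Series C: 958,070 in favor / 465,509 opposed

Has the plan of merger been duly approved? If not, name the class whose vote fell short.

Not approved — the Series A shares did not give the required vote.

Series A: 4/5 of 1051913 = 841530.40, rounded up to 841531; 841,531 required, 841,509 in favor — not approved.
Series B: 4/5 of 2595782 = 2076625.60, rounded up to 2076626; 2,076,626 required, 2,076,626 in favor — approved.
Series C: 2/3 of 1436916 = 957944; 957,944 required, 958,070 in favor — approved.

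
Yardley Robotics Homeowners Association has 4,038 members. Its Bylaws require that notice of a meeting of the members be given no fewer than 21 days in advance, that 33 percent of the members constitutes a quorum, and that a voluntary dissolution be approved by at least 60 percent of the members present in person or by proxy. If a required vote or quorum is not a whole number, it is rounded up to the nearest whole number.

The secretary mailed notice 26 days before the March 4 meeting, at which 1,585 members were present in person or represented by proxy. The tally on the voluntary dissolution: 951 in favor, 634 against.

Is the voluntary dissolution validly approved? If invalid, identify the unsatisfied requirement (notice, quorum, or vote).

Valid — all requirements satisfied.

Notice: 26 days given; 21 required. Satisfied.
Quorum: 33% of 4,038 = 1,332.54, rounded up to 1,333; 1,585 present. Satisfied.
Vote: requires three-fifths of those present (1,585); 3/5 of 1585 = 951, so 951 needed; 951 in favor. Satisfied.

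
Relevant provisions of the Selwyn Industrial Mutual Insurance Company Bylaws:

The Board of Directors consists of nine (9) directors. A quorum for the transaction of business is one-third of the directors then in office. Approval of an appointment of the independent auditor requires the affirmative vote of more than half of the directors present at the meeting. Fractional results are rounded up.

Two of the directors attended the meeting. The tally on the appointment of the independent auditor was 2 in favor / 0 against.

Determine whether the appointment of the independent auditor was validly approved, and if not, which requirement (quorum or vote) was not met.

Quorum: 2 present; quorum is 3. Not satisfied.
Vote: the appointment of the independent auditor requires a majority of the directors present (2). A majority of 2 is 2, so 2 affirmative votes are needed; 2 voted in favor. Satisfied. (Moot — without a quorum no business can be validly transacted.)

Invalid — quorum requirement not satisfied.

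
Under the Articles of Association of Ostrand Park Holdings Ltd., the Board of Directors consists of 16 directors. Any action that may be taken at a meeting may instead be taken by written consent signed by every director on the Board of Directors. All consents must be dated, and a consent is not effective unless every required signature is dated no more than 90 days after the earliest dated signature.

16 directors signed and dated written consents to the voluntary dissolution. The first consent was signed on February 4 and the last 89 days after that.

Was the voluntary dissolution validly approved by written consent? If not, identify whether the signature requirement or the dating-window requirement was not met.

Effective — both the signature and dating-window requirements are satisfied.

Signatures required: the unanimous vote of 16 — unanimous means all 16, so 16 needed; 16 signed. Sufficient.
Dating window: the latest signature is 89 days after the earliest; the limit is 90 days. Within the window.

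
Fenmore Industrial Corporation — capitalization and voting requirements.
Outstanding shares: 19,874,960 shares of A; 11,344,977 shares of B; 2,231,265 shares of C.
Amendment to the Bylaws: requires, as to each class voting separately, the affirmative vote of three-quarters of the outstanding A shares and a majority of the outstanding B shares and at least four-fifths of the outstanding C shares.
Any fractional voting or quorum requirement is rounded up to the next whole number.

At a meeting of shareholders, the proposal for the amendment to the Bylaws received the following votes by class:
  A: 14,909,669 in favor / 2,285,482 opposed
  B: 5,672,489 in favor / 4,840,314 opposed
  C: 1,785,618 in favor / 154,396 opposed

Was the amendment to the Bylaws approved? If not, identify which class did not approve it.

Approved — every class gave the required vote.

A: 3/4 of 19874960 = 14906220; 14,906,220 required, 14,909,669 in favor — approved.
B: a majority of 11344977 is 5672489; 5,672,489 required, 5,672,489 in favor — approved.
C: 4/5 of 2231265 = 1785012; 1,785,012 required, 1,785,618 in favor — approved.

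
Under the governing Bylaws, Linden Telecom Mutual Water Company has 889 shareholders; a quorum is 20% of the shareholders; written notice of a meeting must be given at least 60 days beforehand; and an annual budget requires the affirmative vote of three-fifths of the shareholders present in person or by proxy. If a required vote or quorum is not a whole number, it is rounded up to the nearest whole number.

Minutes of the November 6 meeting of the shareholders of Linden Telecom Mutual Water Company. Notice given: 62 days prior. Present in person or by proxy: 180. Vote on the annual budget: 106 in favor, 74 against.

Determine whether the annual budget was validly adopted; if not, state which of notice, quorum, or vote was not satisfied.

Notice: 62 days given; 60 required. Satisfied.
Quorum: 20% of 889 = 177.80, rounded up to 178; 180 present. Satisfied.
Vote: requires three-fifths of those present (180); 3/5 of 180 = 108, so 108 needed; 106 in favor. Not satisfied.

Invalid — vote requirement not satisfied.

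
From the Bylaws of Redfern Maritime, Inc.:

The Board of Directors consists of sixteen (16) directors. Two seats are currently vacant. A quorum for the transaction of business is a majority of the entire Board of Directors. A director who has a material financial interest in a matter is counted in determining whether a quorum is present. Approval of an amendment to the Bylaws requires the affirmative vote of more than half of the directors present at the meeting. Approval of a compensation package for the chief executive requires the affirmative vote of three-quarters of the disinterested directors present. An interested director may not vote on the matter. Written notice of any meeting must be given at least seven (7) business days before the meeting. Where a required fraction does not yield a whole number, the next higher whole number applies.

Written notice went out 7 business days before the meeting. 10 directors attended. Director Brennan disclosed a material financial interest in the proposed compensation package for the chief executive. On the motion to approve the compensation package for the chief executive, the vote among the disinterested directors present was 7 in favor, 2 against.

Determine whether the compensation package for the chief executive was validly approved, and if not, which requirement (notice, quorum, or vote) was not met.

Notice: 7 business days given; 7 required (7 ≥ 7). Satisfied.
Quorum: 10 present (interested directors count toward quorum); quorum is 9. Satisfied.
Vote: the compensation package for the chief executive requires three-fourths of the disinterested directors present (10 − 1 = 9). 3/4 of 9 = 6.75, rounded up to 7, so 7 affirmative votes are needed; 7 voted in favor. Satisfied.

Valid — all requirements satisfied.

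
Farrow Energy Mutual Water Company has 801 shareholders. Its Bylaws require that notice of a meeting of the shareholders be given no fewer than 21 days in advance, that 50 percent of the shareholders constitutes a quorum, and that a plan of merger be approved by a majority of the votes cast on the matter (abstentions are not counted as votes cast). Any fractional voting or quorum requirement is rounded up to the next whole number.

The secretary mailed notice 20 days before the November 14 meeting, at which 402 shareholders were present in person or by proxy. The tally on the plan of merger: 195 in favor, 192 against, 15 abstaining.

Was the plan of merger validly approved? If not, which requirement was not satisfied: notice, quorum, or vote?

Notice: 20 days given; 21 required. Not satisfied.
Quorum: 50% of 801 = 400.50, rounded up to 401; 402 present. Satisfied.
Vote: requires a majority of the votes cast (402 − 15 abstaining = 387); a majority of 387 is 194, so 194 needed; 195 in favor. Satisfied.

Invalid — notice requirement not satisfied.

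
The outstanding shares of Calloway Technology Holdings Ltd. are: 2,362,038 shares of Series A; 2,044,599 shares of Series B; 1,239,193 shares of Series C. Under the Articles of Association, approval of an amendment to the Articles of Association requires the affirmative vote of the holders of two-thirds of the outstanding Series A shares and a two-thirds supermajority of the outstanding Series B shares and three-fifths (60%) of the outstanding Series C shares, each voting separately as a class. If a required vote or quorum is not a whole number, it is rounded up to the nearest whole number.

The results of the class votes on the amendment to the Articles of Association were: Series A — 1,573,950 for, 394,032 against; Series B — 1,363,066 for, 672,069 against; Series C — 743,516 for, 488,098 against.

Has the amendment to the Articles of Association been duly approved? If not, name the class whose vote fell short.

Series A: 2/3 of 2362038 = 1574692; 1,574,692 required, 1,573,950 in favor — not approved.
Series B: 2/3 of 2044599 = 1363066; 1,363,066 required, 1,363,066 in favor — approved.
Series C: 3/5 of 1239193 = 743515.80, rounded up to 743516; 743,516 required, 743,516 in favor — approved.

Not approved — the Series A shares did not give the required vote.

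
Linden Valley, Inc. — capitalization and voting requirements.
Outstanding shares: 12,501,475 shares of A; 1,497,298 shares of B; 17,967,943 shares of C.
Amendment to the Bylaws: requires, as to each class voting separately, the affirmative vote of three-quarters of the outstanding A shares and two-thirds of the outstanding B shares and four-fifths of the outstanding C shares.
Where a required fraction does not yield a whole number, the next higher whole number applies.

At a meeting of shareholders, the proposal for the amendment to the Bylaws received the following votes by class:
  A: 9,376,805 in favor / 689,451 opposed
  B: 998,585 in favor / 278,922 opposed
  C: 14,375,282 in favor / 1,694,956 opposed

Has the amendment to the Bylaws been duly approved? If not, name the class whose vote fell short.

A: 3/4 of 12501475 = 9376106.25, rounded up to 9376107; 9,376,107 required, 9,376,805 in favor — approved.
B: 2/3 of 1497298 = 998198.67, rounded up to 998199; 998,199 required, 998,585 in favor — approved.
C: 4/5 of 17967943 = 14374354.40, rounded up to 14374355; 14,374,355 required, 14,375,282 in favor — approved.

Approved — every class gave the required vote.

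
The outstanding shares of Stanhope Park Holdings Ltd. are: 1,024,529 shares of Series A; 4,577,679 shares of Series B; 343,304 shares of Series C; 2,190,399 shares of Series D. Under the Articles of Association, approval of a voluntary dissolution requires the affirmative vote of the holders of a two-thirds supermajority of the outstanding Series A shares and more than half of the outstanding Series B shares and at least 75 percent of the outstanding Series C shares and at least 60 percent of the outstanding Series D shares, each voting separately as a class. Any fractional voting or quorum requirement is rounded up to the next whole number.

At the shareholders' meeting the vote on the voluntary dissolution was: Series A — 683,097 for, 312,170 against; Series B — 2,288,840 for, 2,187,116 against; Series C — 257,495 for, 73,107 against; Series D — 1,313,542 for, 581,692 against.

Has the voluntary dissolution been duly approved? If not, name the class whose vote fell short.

Not approved — the Series D shares did not give the required vote.

Series A: 2/3 of 1024529 = 683019.33, rounded up to 683020; 683,020 required, 683,097 in favor — approved.
Series B: a majority of 4577679 is 2288840; 2,288,840 required, 2,288,840 in favor — approved.
Series C: 3/4 of 343304 = 257478; 257,478 required, 257,495 in favor — approved.
Series D: 3/5 of 2190399 = 1314239.40, rounded up to 1314240; 1,314,240 required, 1,313,542 in favor — not approved.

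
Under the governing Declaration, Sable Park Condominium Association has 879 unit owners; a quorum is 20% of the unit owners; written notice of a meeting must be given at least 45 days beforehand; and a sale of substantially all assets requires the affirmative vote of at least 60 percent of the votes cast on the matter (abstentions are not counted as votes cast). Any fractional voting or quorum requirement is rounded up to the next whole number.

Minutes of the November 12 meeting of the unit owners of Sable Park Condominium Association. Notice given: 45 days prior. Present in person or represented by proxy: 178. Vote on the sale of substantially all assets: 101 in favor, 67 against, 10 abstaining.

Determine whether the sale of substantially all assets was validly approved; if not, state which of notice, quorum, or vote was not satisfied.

Notice: 45 days given; 45 required. Satisfied.
Quorum: 20% of 879 = 175.80, rounded up to 176; 178 present. Satisfied.
Vote: requires three-fifths of the votes cast (178 − 10 abstaining = 168); 3/5 of 168 = 100.80, rounded up to 101, so 101 needed; 101 in favor. Satisfied.

Valid — all requirements satisfied.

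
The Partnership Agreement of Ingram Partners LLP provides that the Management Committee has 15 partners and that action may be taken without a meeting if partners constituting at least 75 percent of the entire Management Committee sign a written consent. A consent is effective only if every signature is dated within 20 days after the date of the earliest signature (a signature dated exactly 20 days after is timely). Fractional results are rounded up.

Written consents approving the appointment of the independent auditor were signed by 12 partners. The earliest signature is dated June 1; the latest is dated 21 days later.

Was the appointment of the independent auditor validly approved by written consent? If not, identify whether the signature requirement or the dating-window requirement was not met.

Not effective — dating-window requirement not satisfied.

Signatures required: at least 75 percent of 15 — 3/4 of 15 = 11.25, rounded up to 12, so 12 needed; 12 signed. Sufficient.
Dating window: the latest signature is 21 days after the earliest; the limit is 20 days. Outside the window.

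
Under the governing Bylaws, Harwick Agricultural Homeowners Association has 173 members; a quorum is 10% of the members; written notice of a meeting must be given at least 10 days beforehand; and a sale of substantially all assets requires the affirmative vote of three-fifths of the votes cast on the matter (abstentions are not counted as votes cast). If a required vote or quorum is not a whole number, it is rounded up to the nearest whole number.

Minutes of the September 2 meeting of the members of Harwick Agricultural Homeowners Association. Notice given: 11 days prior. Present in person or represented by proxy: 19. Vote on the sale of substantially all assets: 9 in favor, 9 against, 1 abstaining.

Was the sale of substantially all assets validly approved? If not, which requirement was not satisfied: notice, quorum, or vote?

Notice: 11 days given; 10 required. Satisfied.
Quorum: 10% of 173 = 17.30, rounded up to 18; 19 present. Satisfied.
Vote: requires three-fifths of the votes cast (19 − 1 abstaining = 18); 3/5 of 18 = 10.80, rounded up to 11, so 11 needed; 9 in favor. Not satisfied.

Invalid — vote requirement not satisfied.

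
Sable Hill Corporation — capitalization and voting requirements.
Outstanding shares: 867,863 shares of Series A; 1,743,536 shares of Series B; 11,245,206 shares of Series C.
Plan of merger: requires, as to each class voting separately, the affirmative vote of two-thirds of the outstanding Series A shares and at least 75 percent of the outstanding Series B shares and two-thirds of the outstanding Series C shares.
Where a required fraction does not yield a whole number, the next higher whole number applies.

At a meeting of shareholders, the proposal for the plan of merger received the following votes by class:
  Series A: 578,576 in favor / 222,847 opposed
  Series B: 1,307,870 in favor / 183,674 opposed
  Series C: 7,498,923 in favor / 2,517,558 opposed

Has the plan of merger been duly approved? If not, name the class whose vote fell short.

Approved — every class gave the required vote.

Series A: 2/3 of 867863 = 578575.33, rounded up to 578576; 578,576 required, 578,576 in favor — approved.
Series B: 3/4 of 1743536 = 1307652; 1,307,652 required, 1,307,870 in favor — approved.
Series C: 2/3 of 11245206 = 7496804; 7,496,804 required, 7,498,923 in favor — approved.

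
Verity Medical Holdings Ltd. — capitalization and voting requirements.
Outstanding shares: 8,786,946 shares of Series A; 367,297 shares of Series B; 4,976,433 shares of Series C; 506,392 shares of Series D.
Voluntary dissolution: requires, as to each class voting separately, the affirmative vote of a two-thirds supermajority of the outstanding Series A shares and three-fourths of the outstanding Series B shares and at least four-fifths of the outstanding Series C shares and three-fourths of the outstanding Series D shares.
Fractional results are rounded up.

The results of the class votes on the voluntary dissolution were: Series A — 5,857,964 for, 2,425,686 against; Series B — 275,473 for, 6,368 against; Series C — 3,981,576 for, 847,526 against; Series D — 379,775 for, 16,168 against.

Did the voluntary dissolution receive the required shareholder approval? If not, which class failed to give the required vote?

Not approved — the Series D shares did not give the required vote.

Series A: 2/3 of 8786946 = 5857964; 5,857,964 required, 5,857,964 in favor — approved.
Series B: 3/4 of 367297 = 275472.75, rounded up to 275473; 275,473 required, 275,473 in favor — approved.
Series C: 4/5 of 4976433 = 3981146.40, rounded up to 3981147; 3,981,147 required, 3,981,576 in favor — approved.
Series D: 3/4 of 506392 = 379794; 379,794 required, 379,775 in favor — not approved.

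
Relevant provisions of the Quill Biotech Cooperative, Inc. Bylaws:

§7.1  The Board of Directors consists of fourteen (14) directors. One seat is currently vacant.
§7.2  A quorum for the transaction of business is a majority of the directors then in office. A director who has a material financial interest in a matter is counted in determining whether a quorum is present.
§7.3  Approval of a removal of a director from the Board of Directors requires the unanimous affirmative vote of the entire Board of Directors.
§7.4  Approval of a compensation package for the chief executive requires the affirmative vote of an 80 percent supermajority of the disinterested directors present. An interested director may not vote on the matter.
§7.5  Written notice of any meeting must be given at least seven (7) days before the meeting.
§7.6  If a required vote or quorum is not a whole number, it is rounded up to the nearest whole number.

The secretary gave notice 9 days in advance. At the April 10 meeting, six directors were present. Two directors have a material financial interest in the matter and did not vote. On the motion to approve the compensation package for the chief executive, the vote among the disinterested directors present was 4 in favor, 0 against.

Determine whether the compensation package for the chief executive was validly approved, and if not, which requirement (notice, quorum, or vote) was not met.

Notice: 9 days given; 7 required (9 ≥ 7). Satisfied.
Quorum: 6 present (interested directors count toward quorum); quorum is 7. Not satisfied.
Vote: the compensation package for the chief executive requires four-fifths of the disinterested directors present (6 − 2 = 4). 4/5 of 4 = 3.20, rounded up to 4, so 4 affirmative votes are needed; 4 voted in favor. Satisfied. (Moot — without a quorum no business can be validly transacted.)

Invalid — quorum requirement not satisfied.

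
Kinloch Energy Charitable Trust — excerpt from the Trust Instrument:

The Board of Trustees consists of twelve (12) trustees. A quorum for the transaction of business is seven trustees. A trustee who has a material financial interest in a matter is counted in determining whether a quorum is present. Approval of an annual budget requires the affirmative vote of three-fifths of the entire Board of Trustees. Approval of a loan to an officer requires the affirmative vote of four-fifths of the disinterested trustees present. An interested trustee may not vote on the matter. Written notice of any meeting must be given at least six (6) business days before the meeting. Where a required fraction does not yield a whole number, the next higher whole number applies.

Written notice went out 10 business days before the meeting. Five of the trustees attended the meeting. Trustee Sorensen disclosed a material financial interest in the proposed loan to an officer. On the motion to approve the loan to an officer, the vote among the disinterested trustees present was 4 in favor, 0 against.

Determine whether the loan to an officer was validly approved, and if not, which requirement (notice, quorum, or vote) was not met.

Notice: 10 business days given; 6 required (10 ≥ 6). Satisfied.
Quorum: 5 present (interested trustees count toward quorum); quorum is 7. Not satisfied.
Vote: the loan to an officer requires four-fifths of the disinterested trustees present (5 − 1 = 4). 4/5 of 4 = 3.20, rounded up to 4, so 4 affirmative votes are needed; 4 voted in favor. Satisfied. (Moot — without a quorum no business can be validly transacted.)

Invalid — quorum requirement not satisfied.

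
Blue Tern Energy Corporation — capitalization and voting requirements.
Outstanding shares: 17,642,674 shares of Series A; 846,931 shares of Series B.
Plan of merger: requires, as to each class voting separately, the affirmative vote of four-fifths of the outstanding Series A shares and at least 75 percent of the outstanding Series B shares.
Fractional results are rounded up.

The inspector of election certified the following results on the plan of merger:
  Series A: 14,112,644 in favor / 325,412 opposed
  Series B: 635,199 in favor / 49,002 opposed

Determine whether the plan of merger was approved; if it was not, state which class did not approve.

Series A: 4/5 of 17642674 = 14114139.20, rounded up to 14114140; 14,114,140 required, 14,112,644 in favor — not approved.
Series B: 3/4 of 846931 = 635198.25, rounded up to 635199; 635,199 required, 635,199 in favor — approved.

Not approved — the Series A shares did not give the required vote.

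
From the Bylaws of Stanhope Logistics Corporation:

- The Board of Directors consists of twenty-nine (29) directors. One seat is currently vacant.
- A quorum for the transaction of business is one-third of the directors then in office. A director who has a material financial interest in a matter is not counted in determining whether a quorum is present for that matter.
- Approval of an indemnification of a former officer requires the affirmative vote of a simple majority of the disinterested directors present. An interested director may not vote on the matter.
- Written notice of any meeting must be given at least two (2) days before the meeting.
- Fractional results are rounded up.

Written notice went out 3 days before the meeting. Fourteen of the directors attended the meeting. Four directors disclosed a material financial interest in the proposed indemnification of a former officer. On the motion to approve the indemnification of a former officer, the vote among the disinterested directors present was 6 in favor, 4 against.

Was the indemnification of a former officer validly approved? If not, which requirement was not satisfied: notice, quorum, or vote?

Notice: 3 days given; 2 required (3 ≥ 2). Satisfied.
Quorum: 14 present, but the 4 interested directors do not count, leaving 10. Quorum is 10. Satisfied.
Vote: the indemnification of a former officer requires a majority of the disinterested directors present (14 − 4 = 10). A majority of 10 is 6, so 6 affirmative votes are needed; 6 voted in favor. Satisfied.

Valid — all requirements satisfied.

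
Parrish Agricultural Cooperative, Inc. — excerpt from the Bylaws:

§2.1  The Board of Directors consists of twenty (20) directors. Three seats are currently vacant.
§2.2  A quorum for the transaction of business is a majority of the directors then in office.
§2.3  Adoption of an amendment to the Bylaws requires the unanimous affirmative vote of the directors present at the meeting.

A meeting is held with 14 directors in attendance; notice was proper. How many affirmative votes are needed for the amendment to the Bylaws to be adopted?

14

The amendment to the Bylaws requires the unanimous vote of the directors present (14).
Unanimous means all 14.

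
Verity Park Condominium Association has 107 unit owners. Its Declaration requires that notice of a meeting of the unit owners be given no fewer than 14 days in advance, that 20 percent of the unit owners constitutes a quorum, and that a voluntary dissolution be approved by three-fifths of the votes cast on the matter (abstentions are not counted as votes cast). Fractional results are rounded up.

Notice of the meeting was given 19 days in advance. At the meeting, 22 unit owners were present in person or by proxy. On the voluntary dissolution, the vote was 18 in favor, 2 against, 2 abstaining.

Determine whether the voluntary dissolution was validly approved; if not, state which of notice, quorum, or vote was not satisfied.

Notice: 19 days given; 14 required. Satisfied.
Quorum: 20% of 107 = 21.40, rounded up to 22; 22 present. Satisfied.
Vote: requires three-fifths of the votes cast (22 − 2 abstaining = 20); 3/5 of 20 = 12, so 12 needed; 18 in favor. Satisfied.

Valid — all requirements satisfied.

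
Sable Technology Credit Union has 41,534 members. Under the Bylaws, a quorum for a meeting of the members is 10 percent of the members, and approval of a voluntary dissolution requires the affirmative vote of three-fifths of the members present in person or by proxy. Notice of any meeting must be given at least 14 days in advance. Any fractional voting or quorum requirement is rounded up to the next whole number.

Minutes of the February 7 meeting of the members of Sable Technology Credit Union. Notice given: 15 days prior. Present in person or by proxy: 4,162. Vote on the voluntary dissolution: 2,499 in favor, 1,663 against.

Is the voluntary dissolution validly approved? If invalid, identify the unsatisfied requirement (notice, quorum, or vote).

Notice: 15 days given; 14 required. Satisfied.
Quorum: 10% of 41,534 = 4,153.40, rounded up to 4,154; 4,162 present. Satisfied.
Vote: requires three-fifths of those present (4,162); 3/5 of 4162 = 2497.20, rounded up to 2498, so 2,498 needed; 2,499 in favor. Satisfied.

Valid — all requirements satisfied.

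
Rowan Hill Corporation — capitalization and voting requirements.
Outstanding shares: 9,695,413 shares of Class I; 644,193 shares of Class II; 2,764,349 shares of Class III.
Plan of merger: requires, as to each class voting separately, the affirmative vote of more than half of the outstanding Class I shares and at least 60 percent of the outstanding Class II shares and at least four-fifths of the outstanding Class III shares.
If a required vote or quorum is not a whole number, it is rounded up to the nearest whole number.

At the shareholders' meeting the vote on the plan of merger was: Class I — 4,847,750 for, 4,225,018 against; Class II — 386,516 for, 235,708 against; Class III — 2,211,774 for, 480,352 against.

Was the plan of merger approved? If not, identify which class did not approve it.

Approved — every class gave the required vote.

Class I: a majority of 9695413 is 4847707; 4,847,707 required, 4,847,750 in favor — approved.
Class II: 3/5 of 644193 = 386515.80, rounded up to 386516; 386,516 required, 386,516 in favor — approved.
Class III: 4/5 of 2764349 = 2211479.20, rounded up to 2211480; 2,211,480 required, 2,211,774 in favor — approved.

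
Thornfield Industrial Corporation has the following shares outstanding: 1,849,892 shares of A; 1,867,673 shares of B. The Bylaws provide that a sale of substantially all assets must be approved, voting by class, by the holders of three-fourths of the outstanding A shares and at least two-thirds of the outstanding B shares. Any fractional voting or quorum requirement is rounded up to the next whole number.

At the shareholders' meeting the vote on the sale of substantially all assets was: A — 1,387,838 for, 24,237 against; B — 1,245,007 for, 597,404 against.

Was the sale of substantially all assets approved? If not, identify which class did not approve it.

Not approved — the B shares did not give the required vote.

A: 3/4 of 1849892 = 1387419; 1,387,419 required, 1,387,838 in favor — approved.
B: 2/3 of 1867673 = 1245115.33, rounded up to 1245116; 1,245,116 required, 1,245,007 in favor — not approved.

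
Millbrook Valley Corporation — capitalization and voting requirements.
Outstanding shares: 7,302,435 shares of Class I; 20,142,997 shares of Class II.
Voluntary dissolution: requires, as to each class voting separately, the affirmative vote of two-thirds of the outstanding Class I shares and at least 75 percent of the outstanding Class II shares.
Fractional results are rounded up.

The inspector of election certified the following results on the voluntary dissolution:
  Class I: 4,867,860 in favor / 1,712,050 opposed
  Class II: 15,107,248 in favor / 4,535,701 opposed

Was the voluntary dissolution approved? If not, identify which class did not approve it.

Not approved — the Class I shares did not give the required vote.

Class I: 2/3 of 7302435 = 4868290; 4,868,290 required, 4,867,860 in favor — not approved.
Class II: 3/4 of 20142997 = 15107247.75, rounded up to 15107248; 15,107,248 required, 15,107,248 in favor — approved.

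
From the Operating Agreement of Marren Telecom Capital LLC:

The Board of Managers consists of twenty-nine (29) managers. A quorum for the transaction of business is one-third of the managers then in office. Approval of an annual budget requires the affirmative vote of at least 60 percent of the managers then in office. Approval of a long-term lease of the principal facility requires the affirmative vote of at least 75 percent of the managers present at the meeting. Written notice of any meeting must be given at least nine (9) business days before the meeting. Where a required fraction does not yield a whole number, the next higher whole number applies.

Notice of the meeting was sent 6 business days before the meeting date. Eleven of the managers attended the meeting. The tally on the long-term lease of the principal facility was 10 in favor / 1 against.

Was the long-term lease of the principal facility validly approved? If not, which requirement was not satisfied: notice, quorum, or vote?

Invalid — notice requirement not satisfied.

Notice: 6 business days given; 9 required (6 < 9). Not satisfied.
Quorum: 11 present; quorum is 10. Satisfied.
Vote: the long-term lease of the principal facility requires three-fourths of the managers present (11). 3/4 of 11 = 8.25, rounded up to 9, so 9 affirmative votes are needed; 10 voted in favor. Satisfied.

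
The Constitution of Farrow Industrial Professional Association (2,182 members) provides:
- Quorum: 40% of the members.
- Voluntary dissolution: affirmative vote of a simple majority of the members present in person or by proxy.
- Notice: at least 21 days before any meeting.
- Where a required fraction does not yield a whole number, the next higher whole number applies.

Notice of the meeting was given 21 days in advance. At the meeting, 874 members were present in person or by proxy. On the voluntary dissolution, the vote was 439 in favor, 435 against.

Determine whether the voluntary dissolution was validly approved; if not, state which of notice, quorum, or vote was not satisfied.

Valid — all requirements satisfied.

Notice: 21 days given; 21 required. Satisfied.
Quorum: 40% of 2,182 = 872.80, rounded up to 873; 874 present. Satisfied.
Vote: requires a majority of those present (874); a majority of 874 is 438, so 438 needed; 439 in favor. Satisfied.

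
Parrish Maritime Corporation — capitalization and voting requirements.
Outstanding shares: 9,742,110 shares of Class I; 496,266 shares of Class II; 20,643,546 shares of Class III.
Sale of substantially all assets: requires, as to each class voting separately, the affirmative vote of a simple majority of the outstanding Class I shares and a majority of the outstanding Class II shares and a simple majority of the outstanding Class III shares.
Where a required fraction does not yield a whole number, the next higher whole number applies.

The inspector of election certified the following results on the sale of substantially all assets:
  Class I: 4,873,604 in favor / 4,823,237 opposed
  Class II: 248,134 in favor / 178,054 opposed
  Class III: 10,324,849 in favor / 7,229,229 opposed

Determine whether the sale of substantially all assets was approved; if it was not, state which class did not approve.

Class I: a majority of 9742110 is 4871056; 4,871,056 required, 4,873,604 in favor — approved.
Class II: a majority of 496266 is 248134; 248,134 required, 248,134 in favor — approved.
Class III: a majority of 20643546 is 10321774; 10,321,774 required, 10,324,849 in favor — approved.

Approved — every class gave the required vote.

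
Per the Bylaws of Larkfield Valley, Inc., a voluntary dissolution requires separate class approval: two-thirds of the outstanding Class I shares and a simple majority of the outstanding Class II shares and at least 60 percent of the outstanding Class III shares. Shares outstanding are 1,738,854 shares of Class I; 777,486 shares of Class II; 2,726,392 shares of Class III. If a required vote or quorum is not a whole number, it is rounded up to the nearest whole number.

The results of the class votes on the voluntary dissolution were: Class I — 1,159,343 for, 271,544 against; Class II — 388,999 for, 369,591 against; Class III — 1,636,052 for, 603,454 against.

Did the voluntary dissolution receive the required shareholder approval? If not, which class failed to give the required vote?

Class I: 2/3 of 1738854 = 1159236; 1,159,236 required, 1,159,343 in favor — approved.
Class II: a majority of 777486 is 388744; 388,744 required, 388,999 in favor — approved.
Class III: 3/5 of 2726392 = 1635835.20, rounded up to 1635836; 1,635,836 required, 1,636,052 in favor — approved.

Approved — every class gave the required vote.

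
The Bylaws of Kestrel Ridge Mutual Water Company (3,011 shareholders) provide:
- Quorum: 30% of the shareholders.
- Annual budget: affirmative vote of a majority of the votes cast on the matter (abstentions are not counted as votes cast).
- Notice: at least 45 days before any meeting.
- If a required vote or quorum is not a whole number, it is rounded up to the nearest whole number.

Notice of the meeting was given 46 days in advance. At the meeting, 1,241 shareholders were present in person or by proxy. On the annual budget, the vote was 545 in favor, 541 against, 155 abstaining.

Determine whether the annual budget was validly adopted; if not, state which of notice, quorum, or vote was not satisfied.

Notice: 46 days given; 45 required. Satisfied.
Quorum: 30% of 3,011 = 903.30, rounded up to 904; 1,241 present. Satisfied.
Vote: requires a majority of the votes cast (1,241 − 155 abstaining = 1,086); a majority of 1086 is 544, so 544 needed; 545 in favor. Satisfied.

Valid — all requirements satisfied.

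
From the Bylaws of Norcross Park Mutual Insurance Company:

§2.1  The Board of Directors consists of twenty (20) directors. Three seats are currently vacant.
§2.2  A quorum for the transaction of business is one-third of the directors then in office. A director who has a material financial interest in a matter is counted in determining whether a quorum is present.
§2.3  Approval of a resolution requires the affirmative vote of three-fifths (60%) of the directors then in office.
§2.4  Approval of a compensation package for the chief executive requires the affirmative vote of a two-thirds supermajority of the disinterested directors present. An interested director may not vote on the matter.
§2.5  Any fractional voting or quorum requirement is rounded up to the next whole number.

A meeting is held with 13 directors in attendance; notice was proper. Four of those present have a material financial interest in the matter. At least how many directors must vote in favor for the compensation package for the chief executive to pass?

6

The compensation package for the chief executive requires two-thirds of the disinterested directors present (13 − 4 = 9).
2/3 of 9 = 6.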